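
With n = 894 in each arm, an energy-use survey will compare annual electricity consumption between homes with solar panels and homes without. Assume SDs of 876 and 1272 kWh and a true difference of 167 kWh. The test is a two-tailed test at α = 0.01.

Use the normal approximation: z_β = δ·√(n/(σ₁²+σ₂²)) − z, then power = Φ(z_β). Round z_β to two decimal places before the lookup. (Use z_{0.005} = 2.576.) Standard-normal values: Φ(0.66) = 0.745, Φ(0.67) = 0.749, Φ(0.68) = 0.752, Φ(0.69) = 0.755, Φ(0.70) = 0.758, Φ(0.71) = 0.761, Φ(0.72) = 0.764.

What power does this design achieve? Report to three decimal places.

z_β = δ·√(n/(σ₁²+σ₂²)) − z_{α/2}
    = 167 · √(894/2385360) − 2.576
    = 167 · 0.01936 − 2.576
    = 3.2330 − 2.576 = 0.6570 → 0.66
Power = Φ(0.66) = 0.745.

Power ≈ 0.745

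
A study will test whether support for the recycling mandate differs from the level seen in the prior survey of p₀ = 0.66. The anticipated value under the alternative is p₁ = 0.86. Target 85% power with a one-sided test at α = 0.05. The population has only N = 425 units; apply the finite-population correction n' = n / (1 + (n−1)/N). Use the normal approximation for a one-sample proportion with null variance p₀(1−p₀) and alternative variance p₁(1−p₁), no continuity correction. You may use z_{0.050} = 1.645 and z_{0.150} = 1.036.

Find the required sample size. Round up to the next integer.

n = [z_α·√(p₀q₀) + z_β·√(p₁q₁)]² / (p₁ − p₀)²
  = [1.645·√(0.66·0.34) + 1.036·√(0.86·0.14)]² / (0.20)²
  = [1.645·0.4737 + 1.036·0.3470]² / 0.0400
  = [1.1387]² / 0.0400
  = 32.42
Finite-population correction (N = 425): 32.42 / (1 + (32.42 − 1)/425) = 30.19.
Round up → n = 31.

n = 31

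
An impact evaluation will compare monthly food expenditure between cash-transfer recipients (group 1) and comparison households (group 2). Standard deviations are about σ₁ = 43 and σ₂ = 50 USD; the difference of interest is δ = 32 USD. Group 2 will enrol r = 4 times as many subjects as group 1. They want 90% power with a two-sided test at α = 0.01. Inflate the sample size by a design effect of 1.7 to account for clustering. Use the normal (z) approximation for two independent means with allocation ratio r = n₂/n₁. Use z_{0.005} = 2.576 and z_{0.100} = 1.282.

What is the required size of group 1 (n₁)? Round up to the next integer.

n₁ = 62

n₁ = (z_{α/2} + z_β)² · (σ₁² + σ₂²/r) / δ²
   = (2.576 + 1.282)² · (43² + 50²/4) / 32²
   = 14.8842 · (1849 + 625) / 1024
   = 14.8842 · 2474 / 1024
   = 35.96
Design effect: 1.7 × 35.96 = 61.13.
Round up → n₁ = 62; n₂ = r·n₁ = 4 × 62 = 248.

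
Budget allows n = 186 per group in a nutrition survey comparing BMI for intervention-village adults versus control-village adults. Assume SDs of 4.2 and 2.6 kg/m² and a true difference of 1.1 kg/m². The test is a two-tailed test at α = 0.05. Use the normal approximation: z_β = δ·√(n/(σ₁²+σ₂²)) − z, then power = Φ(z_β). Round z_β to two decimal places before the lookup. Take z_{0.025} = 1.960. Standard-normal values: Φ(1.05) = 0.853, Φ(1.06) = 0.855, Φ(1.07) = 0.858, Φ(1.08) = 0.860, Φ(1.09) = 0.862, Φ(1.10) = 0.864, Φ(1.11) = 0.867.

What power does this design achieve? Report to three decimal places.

Power ≈ 0.860

z_β = δ·√(n/(σ₁²+σ₂²)) − z_{α/2}
    = 1.1 · √(186/24.4) − 1.960
    = 1.1 · 2.76097 − 1.960
    = 3.0371 − 1.960 = 1.0771 → 1.08
Power = Φ(1.08) = 0.860.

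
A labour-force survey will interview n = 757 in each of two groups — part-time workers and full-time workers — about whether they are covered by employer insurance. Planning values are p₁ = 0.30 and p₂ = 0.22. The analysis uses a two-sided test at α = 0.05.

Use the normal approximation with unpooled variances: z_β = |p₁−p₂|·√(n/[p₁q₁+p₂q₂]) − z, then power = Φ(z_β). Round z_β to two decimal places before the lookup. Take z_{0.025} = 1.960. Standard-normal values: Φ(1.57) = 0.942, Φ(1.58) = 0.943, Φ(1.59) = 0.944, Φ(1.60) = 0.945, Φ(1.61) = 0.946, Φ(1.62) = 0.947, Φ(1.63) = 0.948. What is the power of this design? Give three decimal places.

z_β = |p₁−p₂|·√(n/[p₁q₁+p₂q₂]) − z_{α/2}
    = 0.08 · √(757/0.3816) − 1.960
    = 0.08 · 44.5393 − 1.960
    = 3.5631 − 1.960 = 1.6031 → 1.60
Power = Φ(1.60) = 0.945.

Power ≈ 0.945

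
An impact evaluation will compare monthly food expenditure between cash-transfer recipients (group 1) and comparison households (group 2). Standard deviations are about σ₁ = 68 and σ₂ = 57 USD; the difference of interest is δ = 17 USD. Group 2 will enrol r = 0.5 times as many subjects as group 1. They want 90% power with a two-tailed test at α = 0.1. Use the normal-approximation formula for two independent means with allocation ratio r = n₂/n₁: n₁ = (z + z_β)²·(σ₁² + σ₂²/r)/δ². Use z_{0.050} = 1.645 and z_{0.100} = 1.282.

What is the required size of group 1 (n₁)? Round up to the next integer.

n₁ = 330

n₁ = (z_{α/2} + z_β)² · (σ₁² + σ₂²/r) / δ²
   = (1.645 + 1.282)² · (68² + 57²/0.5) / 17²
   = 8.5673 · (4624 + 6498) / 289
   = 8.5673 · 11122 / 289
   = 329.71
Round up → n₁ = 330; n₂ = r·n₁ = 0.5 × 330 = 165.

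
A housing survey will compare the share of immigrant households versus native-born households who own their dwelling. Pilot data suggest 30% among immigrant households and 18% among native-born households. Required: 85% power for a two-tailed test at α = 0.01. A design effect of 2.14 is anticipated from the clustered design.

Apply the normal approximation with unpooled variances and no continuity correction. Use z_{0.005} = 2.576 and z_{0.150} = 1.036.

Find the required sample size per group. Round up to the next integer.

n = (z_{α/2} + z_β)² · [p₁(1−p₁) + p₂(1−p₂)] / (p₁ − p₂)²
  = (2.576 + 1.036)² · (0.30·0.70 + 0.18·0.82) / (0.12)²
  = (3.612)² · (0.2100 + 0.1476) / 0.0144
  = 13.0465 · 0.3576 / 0.0144
  = 323.99
Design effect: 2.14 × 323.99 = 693.34.
Round up → n = 694 per group.

n = 694 per group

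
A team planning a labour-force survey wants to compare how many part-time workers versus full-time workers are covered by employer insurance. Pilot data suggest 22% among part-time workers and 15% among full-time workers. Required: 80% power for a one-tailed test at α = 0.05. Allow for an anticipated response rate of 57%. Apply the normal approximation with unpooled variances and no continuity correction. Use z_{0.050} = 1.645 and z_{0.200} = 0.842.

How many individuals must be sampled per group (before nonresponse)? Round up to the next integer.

n = 663 per group

n = (z_α + z_β)² · [p₁(1−p₁) + p₂(1−p₂)] / (p₁ − p₂)²
  = (1.645 + 0.842)² · (0.22·0.78 + 0.15·0.85) / (0.07)²
  = (2.487)² · (0.1716 + 0.1275) / 0.0049
  = 6.1852 · 0.2991 / 0.0049
  = 377.55
Adjust for 57% response: 377.55 / 0.57 = 662.36.
Round up → n = 663 per group.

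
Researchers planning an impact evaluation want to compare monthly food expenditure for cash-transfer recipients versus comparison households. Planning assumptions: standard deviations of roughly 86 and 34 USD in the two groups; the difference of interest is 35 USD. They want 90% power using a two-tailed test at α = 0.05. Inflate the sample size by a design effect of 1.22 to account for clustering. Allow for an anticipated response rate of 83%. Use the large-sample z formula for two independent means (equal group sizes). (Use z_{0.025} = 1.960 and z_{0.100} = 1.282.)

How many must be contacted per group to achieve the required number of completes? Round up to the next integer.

n = (z_{α/2} + z_β)² · (σ₁² + σ₂²) / δ²
  = (1.960 + 1.282)² · (86² + 34² = 8552) / 35²
  = 10.5106 · 8552 / 1225
  = 73.38
Design effect: 1.22 × 73.38 = 89.52.
Adjust for 83% response: 89.52 / 0.83 = 107.85.
Round up → n = 108 per group.

n = 108 per group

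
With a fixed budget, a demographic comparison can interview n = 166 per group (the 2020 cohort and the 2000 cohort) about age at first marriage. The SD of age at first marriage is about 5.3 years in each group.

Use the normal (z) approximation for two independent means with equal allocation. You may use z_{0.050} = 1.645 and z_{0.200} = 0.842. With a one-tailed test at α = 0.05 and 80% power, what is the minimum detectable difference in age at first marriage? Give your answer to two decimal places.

δ = (z_α + z_β) · √((σ₁²+σ₂²)/n)
  = (1.645 + 0.842) · √(56.18/166)
  = 2.487 · √0.33843
  = 2.487 · 0.5818
  = 1.4468

Minimum detectable difference ≈ 1.45 years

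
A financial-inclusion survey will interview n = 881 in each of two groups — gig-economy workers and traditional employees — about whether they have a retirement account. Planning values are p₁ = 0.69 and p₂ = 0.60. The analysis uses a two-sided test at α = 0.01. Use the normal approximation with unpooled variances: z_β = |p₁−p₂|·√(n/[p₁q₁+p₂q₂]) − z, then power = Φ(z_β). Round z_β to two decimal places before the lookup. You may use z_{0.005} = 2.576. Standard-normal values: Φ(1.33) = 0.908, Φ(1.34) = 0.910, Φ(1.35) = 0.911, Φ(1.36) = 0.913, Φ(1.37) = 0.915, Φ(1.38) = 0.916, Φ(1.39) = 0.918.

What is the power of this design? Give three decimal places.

z_β = |p₁−p₂|·√(n/[p₁q₁+p₂q₂]) − z_{α/2}
    = 0.09 · √(881/0.4539) − 2.576
    = 0.09 · 44.0563 − 2.576
    = 3.9651 − 2.576 = 1.3891 → 1.39
Power = Φ(1.39) = 0.918.

Power ≈ 0.918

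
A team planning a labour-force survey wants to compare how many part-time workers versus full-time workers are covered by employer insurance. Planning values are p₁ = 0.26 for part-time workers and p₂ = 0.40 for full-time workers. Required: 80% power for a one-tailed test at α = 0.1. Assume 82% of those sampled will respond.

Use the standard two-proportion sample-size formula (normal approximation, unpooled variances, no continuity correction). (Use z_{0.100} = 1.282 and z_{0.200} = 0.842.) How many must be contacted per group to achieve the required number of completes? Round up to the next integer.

n = (z_α + z_β)² · [p₁(1−p₁) + p₂(1−p₂)] / (p₁ − p₂)²
  = (1.282 + 0.842)² · (0.26·0.74 + 0.40·0.60) / (-0.14)²
  = (2.124)² · (0.1924 + 0.2400) / 0.0196
  = 4.5114 · 0.4324 / 0.0196
  = 99.53
Adjust for 82% response: 99.53 / 0.82 = 121.37.
Round up → n = 122 per group.

n = 122 per group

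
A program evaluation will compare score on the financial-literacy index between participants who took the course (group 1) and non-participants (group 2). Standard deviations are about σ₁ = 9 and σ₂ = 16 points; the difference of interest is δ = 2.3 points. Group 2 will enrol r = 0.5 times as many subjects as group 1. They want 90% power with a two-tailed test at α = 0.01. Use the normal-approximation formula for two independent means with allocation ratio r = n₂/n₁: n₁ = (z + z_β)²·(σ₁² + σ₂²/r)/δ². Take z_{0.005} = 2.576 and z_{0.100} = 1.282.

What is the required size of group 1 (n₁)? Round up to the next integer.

n₁ = 1669

n₁ = (z_{α/2} + z_β)² · (σ₁² + σ₂²/r) / δ²
   = (2.576 + 1.282)² · (9² + 16²/0.5) / 2.3²
   = 14.8842 · (81 + 512) / 5.29
   = 14.8842 · 593 / 5.29
   = 1668.49
Round up → n₁ = 1669; n₂ = r·n₁ = 0.5 × 1669 = 835.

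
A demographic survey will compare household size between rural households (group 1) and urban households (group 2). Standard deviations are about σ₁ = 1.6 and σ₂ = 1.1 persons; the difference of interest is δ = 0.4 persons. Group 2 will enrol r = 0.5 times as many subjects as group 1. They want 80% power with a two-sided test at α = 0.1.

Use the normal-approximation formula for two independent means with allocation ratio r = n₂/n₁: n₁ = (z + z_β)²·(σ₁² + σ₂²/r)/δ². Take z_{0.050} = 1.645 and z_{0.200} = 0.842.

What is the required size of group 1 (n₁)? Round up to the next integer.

n₁ = (z_{α/2} + z_β)² · (σ₁² + σ₂²/r) / δ²
   = (1.645 + 0.842)² · (1.6² + 1.1²/0.5) / 0.4²
   = 6.1852 · (2.56 + 2.42) / 0.16
   = 6.1852 · 4.98 / 0.16
   = 192.51
Round up → n₁ = 193; n₂ = r·n₁ = 0.5 × 193 = 97.

n₁ = 193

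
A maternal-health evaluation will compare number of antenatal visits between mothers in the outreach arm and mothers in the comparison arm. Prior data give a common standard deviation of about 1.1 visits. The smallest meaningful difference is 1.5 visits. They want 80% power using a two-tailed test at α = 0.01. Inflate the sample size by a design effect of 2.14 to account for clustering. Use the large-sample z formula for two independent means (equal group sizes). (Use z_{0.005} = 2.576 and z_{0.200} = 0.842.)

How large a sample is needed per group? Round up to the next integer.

n = 27 per group

n = (z_{α/2} + z_β)² · (σ₁² + σ₂²) / δ²
  = (2.576 + 0.842)² · (2·1.1² = 2.42) / 1.5²
  = 11.6827 · 2.42 / 2.25
  = 12.57
Design effect: 2.14 × 12.57 = 26.89.
Round up → n = 27 per group.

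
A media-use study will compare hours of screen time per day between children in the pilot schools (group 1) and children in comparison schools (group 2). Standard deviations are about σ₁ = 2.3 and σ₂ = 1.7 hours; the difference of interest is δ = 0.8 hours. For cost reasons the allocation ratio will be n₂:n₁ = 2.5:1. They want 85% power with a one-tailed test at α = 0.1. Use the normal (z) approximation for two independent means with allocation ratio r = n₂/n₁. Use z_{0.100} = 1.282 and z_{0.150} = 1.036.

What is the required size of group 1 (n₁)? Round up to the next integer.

n₁ = (z_α + z_β)² · (σ₁² + σ₂²/r) / δ²
   = (1.282 + 1.036)² · (2.3² + 1.7²/2.5) / 0.8²
   = 5.3731 · (5.29 + 1.156) / 0.64
   = 5.3731 · 6.446 / 0.64
   = 54.12
Round up → n₁ = 55; n₂ = r·n₁ = 2.5 × 55 = 138.

n₁ = 55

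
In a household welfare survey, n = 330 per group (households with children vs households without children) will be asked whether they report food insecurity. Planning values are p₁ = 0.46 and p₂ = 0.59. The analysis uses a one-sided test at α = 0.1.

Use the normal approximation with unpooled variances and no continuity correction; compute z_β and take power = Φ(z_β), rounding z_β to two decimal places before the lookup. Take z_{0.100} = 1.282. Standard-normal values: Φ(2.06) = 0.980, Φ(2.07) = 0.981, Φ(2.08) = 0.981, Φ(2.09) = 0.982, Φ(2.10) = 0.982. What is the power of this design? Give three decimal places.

z_β = |p₁−p₂|·√(n/[p₁q₁+p₂q₂]) − z_α
    = 0.13 · √(330/0.4903) − 1.282
    = 0.13 · 25.9433 − 1.282
    = 3.3726 − 1.282 = 2.0906 → 2.09
Power = Φ(2.09) = 0.982.

Power ≈ 0.982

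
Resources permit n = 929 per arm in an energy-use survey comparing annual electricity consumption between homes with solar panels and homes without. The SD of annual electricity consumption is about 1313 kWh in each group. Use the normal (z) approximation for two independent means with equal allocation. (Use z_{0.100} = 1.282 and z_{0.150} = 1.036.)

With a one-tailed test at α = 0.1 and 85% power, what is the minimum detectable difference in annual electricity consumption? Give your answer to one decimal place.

Minimum detectable difference ≈ 141.2 kWh

δ = (z_α + z_β) · √((σ₁²+σ₂²)/n)
  = (1.282 + 1.036) · √(3447938/929)
  = 2.318 · √3711.5
  = 2.318 · 60.9217
  = 141.2165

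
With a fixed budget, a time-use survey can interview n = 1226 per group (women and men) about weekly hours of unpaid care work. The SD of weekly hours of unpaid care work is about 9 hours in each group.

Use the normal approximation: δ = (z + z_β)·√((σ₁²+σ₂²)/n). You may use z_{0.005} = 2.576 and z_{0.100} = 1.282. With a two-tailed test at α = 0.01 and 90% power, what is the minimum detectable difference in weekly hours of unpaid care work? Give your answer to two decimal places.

δ = (z_{α/2} + z_β) · √((σ₁²+σ₂²)/n)
  = (2.576 + 1.282) · √(162/1226)
  = 3.858 · √0.13214
  = 3.858 · 0.3635
  = 1.4024

Minimum detectable difference ≈ 1.40 hours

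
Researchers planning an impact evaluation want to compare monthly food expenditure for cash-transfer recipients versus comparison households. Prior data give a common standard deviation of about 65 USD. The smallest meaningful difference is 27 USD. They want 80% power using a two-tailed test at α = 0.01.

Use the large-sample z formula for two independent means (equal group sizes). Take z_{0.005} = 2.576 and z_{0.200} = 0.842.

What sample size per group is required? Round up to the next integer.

n = 136 per group

n = (z_{α/2} + z_β)² · (σ₁² + σ₂²) / δ²
  = (2.576 + 0.842)² · (2·65² = 8450) / 27²
  = 11.6827 · 8450 / 729
  = 135.42
Round up → n = 136 per group.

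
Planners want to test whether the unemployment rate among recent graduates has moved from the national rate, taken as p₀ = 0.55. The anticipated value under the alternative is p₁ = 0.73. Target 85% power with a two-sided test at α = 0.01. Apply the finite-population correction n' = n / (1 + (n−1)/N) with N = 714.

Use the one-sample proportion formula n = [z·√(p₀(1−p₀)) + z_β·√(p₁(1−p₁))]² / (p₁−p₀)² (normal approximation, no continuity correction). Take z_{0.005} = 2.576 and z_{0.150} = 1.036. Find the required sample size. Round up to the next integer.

n = [z_{α/2}·√(p₀q₀) + z_β·√(p₁q₁)]² / (p₁ − p₀)²
  = [2.576·√(0.55·0.45) + 1.036·√(0.73·0.27)]² / (0.18)²
  = [2.576·0.4975 + 1.036·0.4440]² / 0.0324
  = [1.7415]² / 0.0324
  = 93.60
Finite-population correction (N = 714): 93.60 / (1 + (93.60 − 1)/714) = 82.86.
Round up → n = 83.

n = 83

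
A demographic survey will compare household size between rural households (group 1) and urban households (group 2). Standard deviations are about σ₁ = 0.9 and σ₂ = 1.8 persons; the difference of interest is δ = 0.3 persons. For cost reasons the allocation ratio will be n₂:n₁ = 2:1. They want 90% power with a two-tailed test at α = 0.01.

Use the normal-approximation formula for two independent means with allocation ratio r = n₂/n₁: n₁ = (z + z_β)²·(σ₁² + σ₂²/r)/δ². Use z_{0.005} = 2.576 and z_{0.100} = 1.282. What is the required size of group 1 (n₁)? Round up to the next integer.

n₁ = (z_{α/2} + z_β)² · (σ₁² + σ₂²/r) / δ²
   = (2.576 + 1.282)² · (0.9² + 1.8²/2) / 0.3²
   = 14.8842 · (0.81 + 1.62) / 0.09
   = 14.8842 · 2.43 / 0.09
   = 401.87
Round up → n₁ = 402; n₂ = r·n₁ = 2 × 402 = 804.

n₁ = 402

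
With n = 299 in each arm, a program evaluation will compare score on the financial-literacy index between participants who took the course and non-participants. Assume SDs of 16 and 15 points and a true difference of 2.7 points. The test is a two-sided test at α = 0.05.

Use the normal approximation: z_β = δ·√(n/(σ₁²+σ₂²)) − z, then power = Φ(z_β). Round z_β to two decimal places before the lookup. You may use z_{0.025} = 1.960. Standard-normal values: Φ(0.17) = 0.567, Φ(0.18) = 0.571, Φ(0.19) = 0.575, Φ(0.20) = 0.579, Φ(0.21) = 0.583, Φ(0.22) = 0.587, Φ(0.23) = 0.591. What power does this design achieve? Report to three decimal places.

Power ≈ 0.567

z_β = δ·√(n/(σ₁²+σ₂²)) − z_{α/2}
    = 2.7 · √(299/481) − 1.960
    = 2.7 · 0.78843 − 1.960
    = 2.1288 − 1.960 = 0.1688 → 0.17
Power = Φ(0.17) = 0.567.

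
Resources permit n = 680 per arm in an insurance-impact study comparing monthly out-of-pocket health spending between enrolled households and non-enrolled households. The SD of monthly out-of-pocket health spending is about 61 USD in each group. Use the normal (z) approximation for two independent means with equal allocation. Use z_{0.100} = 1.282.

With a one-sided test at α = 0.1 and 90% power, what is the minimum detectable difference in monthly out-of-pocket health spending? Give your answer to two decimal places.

δ = (z_α + z_β) · √((σ₁²+σ₂²)/n)
  = (1.282 + 1.282) · √(7442/680)
  = 2.564 · √10.9441
  = 2.564 · 3.3082
  = 8.4822

Minimum detectable difference ≈ 8.48 USD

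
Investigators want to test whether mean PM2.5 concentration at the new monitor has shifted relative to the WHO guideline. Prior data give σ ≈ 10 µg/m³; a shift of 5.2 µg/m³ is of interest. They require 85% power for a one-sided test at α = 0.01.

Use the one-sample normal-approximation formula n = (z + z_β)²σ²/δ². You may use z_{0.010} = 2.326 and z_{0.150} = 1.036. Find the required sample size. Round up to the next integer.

n = (z_α + z_β)² · σ² / δ²
  = (2.326 + 1.036)² · 10² / 5.2²
  = 11.3030 · 100 / 27.04
  = 41.80
Round up → n = 42.

n = 42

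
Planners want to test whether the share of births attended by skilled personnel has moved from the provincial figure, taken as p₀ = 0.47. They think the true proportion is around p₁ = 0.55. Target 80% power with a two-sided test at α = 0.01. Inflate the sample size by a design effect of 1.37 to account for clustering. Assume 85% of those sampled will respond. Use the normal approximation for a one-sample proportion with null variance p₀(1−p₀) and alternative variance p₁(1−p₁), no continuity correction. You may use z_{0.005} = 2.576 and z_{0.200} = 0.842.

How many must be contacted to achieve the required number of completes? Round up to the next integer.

n = 732

n = [z_{α/2}·√(p₀q₀) + z_β·√(p₁q₁)]² / (p₁ − p₀)²
  = [2.576·√(0.47·0.53) + 0.842·√(0.55·0.45)]² / (0.08)²
  = [2.576·0.4991 + 0.842·0.4975]² / 0.0064
  = [1.7046]² / 0.0064
  = 453.99
Design effect: 1.37 × 453.99 = 621.97.
Adjust for 85% response: 621.97 / 0.85 = 731.73.
Round up → n = 732.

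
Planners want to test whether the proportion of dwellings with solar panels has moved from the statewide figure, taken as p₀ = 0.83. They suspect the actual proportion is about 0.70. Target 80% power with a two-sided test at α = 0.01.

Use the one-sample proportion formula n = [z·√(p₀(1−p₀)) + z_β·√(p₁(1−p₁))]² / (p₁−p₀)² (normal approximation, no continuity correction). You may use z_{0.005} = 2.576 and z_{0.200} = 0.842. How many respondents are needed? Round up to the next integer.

n = [z_{α/2}·√(p₀q₀) + z_β·√(p₁q₁)]² / (p₁ − p₀)²
  = [2.576·√(0.83·0.17) + 0.842·√(0.70·0.30)]² / (-0.13)²
  = [2.576·0.3756 + 0.842·0.4583]² / 0.0169
  = [1.3535]² / 0.0169
  = 108.40
Round up → n = 109.

n = 109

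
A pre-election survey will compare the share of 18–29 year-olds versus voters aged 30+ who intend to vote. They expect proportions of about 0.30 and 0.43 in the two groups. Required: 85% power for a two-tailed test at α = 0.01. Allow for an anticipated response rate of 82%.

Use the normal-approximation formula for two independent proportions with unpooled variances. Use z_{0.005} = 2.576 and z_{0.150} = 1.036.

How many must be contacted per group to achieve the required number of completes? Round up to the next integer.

n = 429 per group

n = (z_{α/2} + z_β)² · [p₁(1−p₁) + p₂(1−p₂)] / (p₁ − p₂)²
  = (2.576 + 1.036)² · (0.30·0.70 + 0.43·0.57) / (-0.13)²
  = (3.612)² · (0.2100 + 0.2451) / 0.0169
  = 13.0465 · 0.4551 / 0.0169
  = 351.33
Adjust for 82% response: 351.33 / 0.82 = 428.45.
Round up → n = 429 per group.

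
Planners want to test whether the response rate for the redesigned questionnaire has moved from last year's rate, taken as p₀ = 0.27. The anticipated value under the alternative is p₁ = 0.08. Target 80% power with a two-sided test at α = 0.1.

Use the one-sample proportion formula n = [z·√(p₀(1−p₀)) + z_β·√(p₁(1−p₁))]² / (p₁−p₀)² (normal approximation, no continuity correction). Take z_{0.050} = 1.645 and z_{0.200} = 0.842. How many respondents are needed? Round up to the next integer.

n = [z_{α/2}·√(p₀q₀) + z_β·√(p₁q₁)]² / (p₁ − p₀)²
  = [1.645·√(0.27·0.73) + 0.842·√(0.08·0.92)]² / (-0.19)²
  = [1.645·0.4440 + 0.842·0.2713]² / 0.0361
  = [0.9587]² / 0.0361
  = 25.46
Round up → n = 26.

n = 26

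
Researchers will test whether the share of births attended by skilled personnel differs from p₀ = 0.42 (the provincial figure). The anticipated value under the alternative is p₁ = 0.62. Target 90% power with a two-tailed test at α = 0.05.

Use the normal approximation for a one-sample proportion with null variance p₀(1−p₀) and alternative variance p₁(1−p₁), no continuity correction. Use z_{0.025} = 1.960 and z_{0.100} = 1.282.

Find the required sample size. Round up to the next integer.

n = [z_{α/2}·√(p₀q₀) + z_β·√(p₁q₁)]² / (p₁ − p₀)²
  = [1.960·√(0.42·0.58) + 1.282·√(0.62·0.38)]² / (0.20)²
  = [1.960·0.4936 + 1.282·0.4854]² / 0.0400
  = [1.5896]² / 0.0400
  = 63.17
Round up → n = 64.

n = 64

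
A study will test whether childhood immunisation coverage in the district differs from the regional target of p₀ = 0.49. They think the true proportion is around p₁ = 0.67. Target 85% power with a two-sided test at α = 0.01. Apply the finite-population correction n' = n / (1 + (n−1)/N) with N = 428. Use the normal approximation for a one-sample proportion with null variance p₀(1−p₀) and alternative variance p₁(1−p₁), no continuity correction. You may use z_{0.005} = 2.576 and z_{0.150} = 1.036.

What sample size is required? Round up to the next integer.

n = 80

n = [z_{α/2}·√(p₀q₀) + z_β·√(p₁q₁)]² / (p₁ − p₀)²
  = [2.576·√(0.49·0.51) + 1.036·√(0.67·0.33)]² / (0.18)²
  = [2.576·0.4999 + 1.036·0.4702]² / 0.0324
  = [1.7749]² / 0.0324
  = 97.23
Finite-population correction (N = 428): 97.23 / (1 + (97.23 − 1)/428) = 79.38.
Round up → n = 80.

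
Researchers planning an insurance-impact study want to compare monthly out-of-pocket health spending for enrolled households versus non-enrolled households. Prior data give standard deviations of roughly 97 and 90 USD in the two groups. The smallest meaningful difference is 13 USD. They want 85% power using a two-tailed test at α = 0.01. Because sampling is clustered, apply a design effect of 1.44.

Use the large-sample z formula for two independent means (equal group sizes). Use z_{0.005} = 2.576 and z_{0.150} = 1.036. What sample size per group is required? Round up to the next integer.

n = 1947 per group

n = (z_{α/2} + z_β)² · (σ₁² + σ₂²) / δ²
  = (2.576 + 1.036)² · (97² + 90² = 17509) / 13²
  = 13.0465 · 17509 / 169
  = 1351.67
Design effect: 1.44 × 1351.67 = 1946.40.
Round up → n = 1947 per group.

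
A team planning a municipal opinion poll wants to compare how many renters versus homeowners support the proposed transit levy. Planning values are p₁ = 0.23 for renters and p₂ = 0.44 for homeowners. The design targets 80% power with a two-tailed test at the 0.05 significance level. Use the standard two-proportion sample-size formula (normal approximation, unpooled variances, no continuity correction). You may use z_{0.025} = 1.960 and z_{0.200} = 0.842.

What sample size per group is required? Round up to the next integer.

n = (z_{α/2} + z_β)² · [p₁(1−p₁) + p₂(1−p₂)] / (p₁ − p₂)²
  = (1.960 + 0.842)² · (0.23·0.77 + 0.44·0.56) / (-0.21)²
  = (2.802)² · (0.1771 + 0.2464) / 0.0441
  = 7.8512 · 0.4235 / 0.0441
  = 75.40
Round up → n = 76 per group.

n = 76 per group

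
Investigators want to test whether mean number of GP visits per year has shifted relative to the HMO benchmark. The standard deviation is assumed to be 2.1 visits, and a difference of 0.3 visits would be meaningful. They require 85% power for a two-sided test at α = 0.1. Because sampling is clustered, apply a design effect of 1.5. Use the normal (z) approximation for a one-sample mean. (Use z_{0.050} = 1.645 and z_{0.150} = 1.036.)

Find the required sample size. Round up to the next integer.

n = (z_{α/2} + z_β)² · σ² / δ²
  = (1.645 + 1.036)² · 2.1² / 0.3²
  = 7.1878 · 4.41 / 0.09
  = 352.20
Design effect: 1.5 × 352.20 = 528.30.
Round up → n = 529.

n = 529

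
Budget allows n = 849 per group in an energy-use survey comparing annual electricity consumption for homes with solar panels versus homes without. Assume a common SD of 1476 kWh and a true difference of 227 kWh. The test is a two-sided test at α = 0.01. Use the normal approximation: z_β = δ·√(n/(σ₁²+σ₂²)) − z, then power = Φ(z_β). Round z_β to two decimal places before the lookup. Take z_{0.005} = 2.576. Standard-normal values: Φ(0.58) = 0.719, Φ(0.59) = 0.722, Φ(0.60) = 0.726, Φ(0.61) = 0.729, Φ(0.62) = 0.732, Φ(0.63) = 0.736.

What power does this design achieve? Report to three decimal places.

z_β = δ·√(n/(σ₁²+σ₂²)) − z_{α/2}
    = 227 · √(849/4357152) − 2.576
    = 227 · 0.01396 − 2.576
    = 3.1687 − 2.576 = 0.5927 → 0.59
Power = Φ(0.59) = 0.722.

Power ≈ 0.722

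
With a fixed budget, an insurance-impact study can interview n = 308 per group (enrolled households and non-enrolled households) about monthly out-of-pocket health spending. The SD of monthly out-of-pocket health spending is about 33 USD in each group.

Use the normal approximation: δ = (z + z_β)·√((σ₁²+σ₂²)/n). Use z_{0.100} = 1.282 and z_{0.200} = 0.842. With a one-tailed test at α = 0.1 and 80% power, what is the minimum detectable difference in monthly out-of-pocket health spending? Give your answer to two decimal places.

δ = (z_α + z_β) · √((σ₁²+σ₂²)/n)
  = (1.282 + 0.842) · √(2178/308)
  = 2.124 · √7.0714
  = 2.124 · 2.6592
  = 5.6482

Minimum detectable difference ≈ 5.65 USD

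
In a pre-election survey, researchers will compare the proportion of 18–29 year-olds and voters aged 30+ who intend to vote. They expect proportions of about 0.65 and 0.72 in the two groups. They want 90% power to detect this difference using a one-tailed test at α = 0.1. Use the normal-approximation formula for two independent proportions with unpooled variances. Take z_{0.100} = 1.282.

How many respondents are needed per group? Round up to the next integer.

n = (z_α + z_β)² · [p₁(1−p₁) + p₂(1−p₂)] / (p₁ − p₂)²
  = (1.282 + 1.282)² · (0.65·0.35 + 0.72·0.28) / (-0.07)²
  = (2.564)² · (0.2275 + 0.2016) / 0.0049
  = 6.5741 · 0.4291 / 0.0049
  = 575.70
Round up → n = 576 per group.

n = 576 per group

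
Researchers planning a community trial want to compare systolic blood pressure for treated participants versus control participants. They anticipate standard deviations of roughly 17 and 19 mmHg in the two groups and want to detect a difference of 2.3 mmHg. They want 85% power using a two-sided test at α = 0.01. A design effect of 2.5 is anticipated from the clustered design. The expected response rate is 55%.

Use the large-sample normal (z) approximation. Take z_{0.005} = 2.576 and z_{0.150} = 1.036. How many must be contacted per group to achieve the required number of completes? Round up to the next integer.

n = (z_{α/2} + z_β)² · (σ₁² + σ₂²) / δ²
  = (2.576 + 1.036)² · (17² + 19² = 650) / 2.3²
  = 13.0465 · 650 / 5.29
  = 1603.07
Design effect: 2.5 × 1603.07 = 4007.68.
Adjust for 55% response: 4007.68 / 0.55 = 7286.69.
Round up → n = 7287 per group.

n = 7287 per group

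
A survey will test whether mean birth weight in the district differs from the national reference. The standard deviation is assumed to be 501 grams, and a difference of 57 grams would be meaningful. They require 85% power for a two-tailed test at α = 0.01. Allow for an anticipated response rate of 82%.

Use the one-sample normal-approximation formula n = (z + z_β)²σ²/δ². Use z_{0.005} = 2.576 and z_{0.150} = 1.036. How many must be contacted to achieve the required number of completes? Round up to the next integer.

n = (z_{α/2} + z_β)² · σ² / δ²
  = (2.576 + 1.036)² · 501² / 57²
  = 13.0465 · 251001 / 3249
  = 1007.91
Adjust for 82% response: 1007.91 / 0.82 = 1229.16.
Round up → n = 1230.

n = 1230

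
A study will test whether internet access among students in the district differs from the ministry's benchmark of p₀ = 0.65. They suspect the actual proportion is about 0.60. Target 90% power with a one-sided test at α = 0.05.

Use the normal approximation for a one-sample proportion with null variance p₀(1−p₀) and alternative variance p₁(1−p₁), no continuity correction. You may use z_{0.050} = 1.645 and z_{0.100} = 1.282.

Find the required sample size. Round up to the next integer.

n = [z_α·√(p₀q₀) + z_β·√(p₁q₁)]² / (p₁ − p₀)²
  = [1.645·√(0.65·0.35) + 1.282·√(0.60·0.40)]² / (-0.05)²
  = [1.645·0.4770 + 1.282·0.4899]² / 0.0025
  = [1.4127]² / 0.0025
  = 798.25
Round up → n = 799.

n = 799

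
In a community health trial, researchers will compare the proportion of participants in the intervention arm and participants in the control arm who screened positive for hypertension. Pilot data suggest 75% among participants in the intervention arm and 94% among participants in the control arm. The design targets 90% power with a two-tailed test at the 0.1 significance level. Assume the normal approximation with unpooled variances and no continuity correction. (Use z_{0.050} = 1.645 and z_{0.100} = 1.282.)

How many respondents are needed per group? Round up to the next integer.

n = 58 per group

n = (z_{α/2} + z_β)² · [p₁(1−p₁) + p₂(1−p₂)] / (p₁ − p₂)²
  = (1.645 + 1.282)² · (0.75·0.25 + 0.94·0.06) / (-0.19)²
  = (2.927)² · (0.1875 + 0.0564) / 0.0361
  = 8.5673 · 0.2439 / 0.0361
  = 57.88
Round up → n = 58 per group.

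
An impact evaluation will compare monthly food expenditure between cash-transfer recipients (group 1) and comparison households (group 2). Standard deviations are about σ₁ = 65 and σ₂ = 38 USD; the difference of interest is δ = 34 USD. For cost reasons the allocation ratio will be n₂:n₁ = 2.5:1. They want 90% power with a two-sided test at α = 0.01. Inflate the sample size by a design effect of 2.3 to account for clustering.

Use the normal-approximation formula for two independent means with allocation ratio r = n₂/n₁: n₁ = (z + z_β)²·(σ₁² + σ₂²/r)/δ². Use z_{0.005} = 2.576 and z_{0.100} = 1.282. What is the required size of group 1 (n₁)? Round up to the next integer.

n₁ = (z_{α/2} + z_β)² · (σ₁² + σ₂²/r) / δ²
   = (2.576 + 1.282)² · (65² + 38²/2.5) / 34²
   = 14.8842 · (4225 + 577.6) / 1156
   = 14.8842 · 4802.6 / 1156
   = 61.84
Design effect: 2.3 × 61.84 = 142.22.
Round up → n₁ = 143; n₂ = r·n₁ = 2.5 × 143 = 358.

n₁ = 143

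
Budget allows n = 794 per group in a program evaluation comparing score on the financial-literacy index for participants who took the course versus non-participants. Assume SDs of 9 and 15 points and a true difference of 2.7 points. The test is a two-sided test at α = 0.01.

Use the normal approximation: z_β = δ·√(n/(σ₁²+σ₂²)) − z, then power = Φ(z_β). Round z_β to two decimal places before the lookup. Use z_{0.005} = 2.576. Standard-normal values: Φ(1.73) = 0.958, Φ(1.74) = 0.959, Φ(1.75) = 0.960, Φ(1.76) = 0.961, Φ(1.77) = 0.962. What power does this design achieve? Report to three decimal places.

Power ≈ 0.962

z_β = δ·√(n/(σ₁²+σ₂²)) − z_{α/2}
    = 2.7 · √(794/306) − 2.576
    = 2.7 · 1.61083 − 2.576
    = 4.3492 − 2.576 = 1.7732 → 1.77
Power = Φ(1.77) = 0.962.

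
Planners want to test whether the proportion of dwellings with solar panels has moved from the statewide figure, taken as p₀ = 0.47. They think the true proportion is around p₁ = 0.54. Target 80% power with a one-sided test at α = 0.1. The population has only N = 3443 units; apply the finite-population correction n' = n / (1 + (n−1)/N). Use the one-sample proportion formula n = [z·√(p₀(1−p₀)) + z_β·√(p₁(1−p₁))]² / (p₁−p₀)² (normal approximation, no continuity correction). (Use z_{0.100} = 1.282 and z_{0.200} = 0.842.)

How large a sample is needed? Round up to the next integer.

n = 215

n = [z_α·√(p₀q₀) + z_β·√(p₁q₁)]² / (p₁ − p₀)²
  = [1.282·√(0.47·0.53) + 0.842·√(0.54·0.46)]² / (0.07)²
  = [1.282·0.4991 + 0.842·0.4984]² / 0.0049
  = [1.0595]² / 0.0049
  = 229.09
Finite-population correction (N = 3443): 229.09 / (1 + (229.09 − 1)/3443) = 214.85.
Round up → n = 215.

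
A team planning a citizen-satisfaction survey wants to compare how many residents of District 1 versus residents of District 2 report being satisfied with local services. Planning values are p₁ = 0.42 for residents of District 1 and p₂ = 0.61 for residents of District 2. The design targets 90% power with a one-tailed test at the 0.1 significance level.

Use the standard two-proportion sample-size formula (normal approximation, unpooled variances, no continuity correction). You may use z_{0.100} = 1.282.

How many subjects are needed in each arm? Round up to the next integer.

n = 88 per group

n = (z_α + z_β)² · [p₁(1−p₁) + p₂(1−p₂)] / (p₁ − p₂)²
  = (1.282 + 1.282)² · (0.42·0.58 + 0.61·0.39) / (-0.19)²
  = (2.564)² · (0.2436 + 0.2379) / 0.0361
  = 6.5741 · 0.4815 / 0.0361
  = 87.68
Round up → n = 88 per group.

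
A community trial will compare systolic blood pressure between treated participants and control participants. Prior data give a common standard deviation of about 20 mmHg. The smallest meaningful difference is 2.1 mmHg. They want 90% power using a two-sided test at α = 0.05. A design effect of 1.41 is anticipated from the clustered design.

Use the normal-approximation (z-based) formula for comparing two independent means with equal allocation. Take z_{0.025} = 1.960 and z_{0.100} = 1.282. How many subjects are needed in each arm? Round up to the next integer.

n = 2689 per group

n = (z_{α/2} + z_β)² · (σ₁² + σ₂²) / δ²
  = (1.960 + 1.282)² · (2·20² = 800) / 2.1²
  = 10.5106 · 800 / 4.41
  = 1906.68
Design effect: 1.41 × 1906.68 = 2688.42.
Round up → n = 2689 per group.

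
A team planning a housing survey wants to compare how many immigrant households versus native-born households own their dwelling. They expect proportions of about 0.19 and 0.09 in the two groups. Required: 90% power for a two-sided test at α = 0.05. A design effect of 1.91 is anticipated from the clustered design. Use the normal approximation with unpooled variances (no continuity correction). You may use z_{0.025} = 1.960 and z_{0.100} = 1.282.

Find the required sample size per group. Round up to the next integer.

n = 474 per group

n = (z_{α/2} + z_β)² · [p₁(1−p₁) + p₂(1−p₂)] / (p₁ − p₂)²
  = (1.960 + 1.282)² · (0.19·0.81 + 0.09·0.91) / (0.10)²
  = (3.242)² · (0.1539 + 0.0819) / 0.0100
  = 10.5106 · 0.2358 / 0.0100
  = 247.84
Design effect: 1.91 × 247.84 = 473.37.
Round up → n = 474 per group.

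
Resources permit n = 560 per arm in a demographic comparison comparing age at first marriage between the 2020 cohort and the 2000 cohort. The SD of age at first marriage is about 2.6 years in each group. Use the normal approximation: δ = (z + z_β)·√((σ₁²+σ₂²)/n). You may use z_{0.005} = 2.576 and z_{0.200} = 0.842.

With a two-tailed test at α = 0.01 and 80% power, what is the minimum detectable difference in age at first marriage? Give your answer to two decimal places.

Minimum detectable difference ≈ 0.53 years

δ = (z_{α/2} + z_β) · √((σ₁²+σ₂²)/n)
  = (2.576 + 0.842) · √(13.52/560)
  = 3.418 · √0.02414
  = 3.418 · 0.1554
  = 0.5311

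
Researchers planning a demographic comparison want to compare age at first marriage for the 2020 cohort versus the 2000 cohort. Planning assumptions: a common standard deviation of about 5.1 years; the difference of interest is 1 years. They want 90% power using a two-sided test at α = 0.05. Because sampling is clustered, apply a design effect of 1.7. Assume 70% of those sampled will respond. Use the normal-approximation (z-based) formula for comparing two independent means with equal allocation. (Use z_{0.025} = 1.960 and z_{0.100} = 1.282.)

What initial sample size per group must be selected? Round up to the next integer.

n = 1328 per group

n = (z_{α/2} + z_β)² · (σ₁² + σ₂²) / δ²
  = (1.960 + 1.282)² · (2·5.1² = 52.02) / 1²
  = 10.5106 · 52.02 / 1
  = 546.76
Design effect: 1.7 × 546.76 = 929.49.
Adjust for 70% response: 929.49 / 0.70 = 1327.84.
Round up → n = 1328 per group.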